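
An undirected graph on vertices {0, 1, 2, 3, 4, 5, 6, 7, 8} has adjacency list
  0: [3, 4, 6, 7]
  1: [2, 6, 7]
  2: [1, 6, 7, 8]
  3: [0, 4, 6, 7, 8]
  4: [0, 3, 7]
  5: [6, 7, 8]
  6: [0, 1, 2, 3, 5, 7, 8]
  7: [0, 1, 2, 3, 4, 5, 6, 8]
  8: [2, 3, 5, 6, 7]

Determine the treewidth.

A width-3 tree decomposition is:
Bags: B1 = {0, 3, 6, 7}  B2 = {3, 6, 7, 8}  B3 = {2, 6, 7, 8}  B4 = {0, 3, 4, 7}  B5 = {1, 2, 6, 7}  B6 = {5, 6, 7, 8}
Tree: B1–B2, B2–B3, B1–B4, B3–B5, B2–B6
Every bag has size at most 4, so the width is 4 − 1 = 3 and tw(G) ≤ 3. Conversely, {0, 3, 4, 7} is a clique of size 4, and the vertices of any clique must share a bag in every tree decomposition; so some bag has ≥ 4 vertices and tw(G) ≥ 3. The upper and lower bounds meet at 3, so that is the treewidth.

3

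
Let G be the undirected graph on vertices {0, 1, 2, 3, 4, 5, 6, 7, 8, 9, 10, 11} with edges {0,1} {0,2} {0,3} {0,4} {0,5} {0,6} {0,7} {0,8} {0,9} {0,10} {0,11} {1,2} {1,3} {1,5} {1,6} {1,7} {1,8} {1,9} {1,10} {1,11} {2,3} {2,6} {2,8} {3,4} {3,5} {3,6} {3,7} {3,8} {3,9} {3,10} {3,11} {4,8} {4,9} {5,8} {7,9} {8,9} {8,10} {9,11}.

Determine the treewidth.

A width-4 tree decomposition is:
Bags: B1 = {0, 3, 4, 8, 9}  B2 = {0, 1, 3, 8, 9}  B3 = {0, 1, 3, 9, 11}  B4 = {0, 1, 2, 3, 8}  B5 = {0, 1, 3, 8, 10}  B6 = {0, 1, 3, 5, 8}  B7 = {0, 1, 2, 3, 6}  B8 = {0, 1, 3, 7, 9}
Tree: B1–B2, B2–B3, B2–B4, B4–B5, B4–B6, B4–B7, B3–B8
Every bag has size at most 5, so the width is 5 − 1 = 4 and tw(G) ≤ 4. On the other hand G contains the 5-clique {0, 1, 3, 8, 9}. A clique must lie in a single bag of any decomposition, so no decomposition can have width below 4. Combining the bounds, tw(G) = 4.

4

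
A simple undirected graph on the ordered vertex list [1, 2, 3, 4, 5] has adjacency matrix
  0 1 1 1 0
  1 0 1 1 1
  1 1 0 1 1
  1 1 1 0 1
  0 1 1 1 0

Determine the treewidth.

A width-3 tree decomposition is:
Bags: B1 = {1, 2, 3, 4}  B2 = {2, 3, 4, 5}
Tree: B1–B2
Each bag holds 4 vertices, so the decomposition has width 3, which upper-bounds the treewidth. On the other hand G contains the 4-clique {1, 2, 3, 4}. A clique must lie in a single bag of any decomposition, so no decomposition can have width below 3. The upper and lower bounds meet at 3, so that is the treewidth.

3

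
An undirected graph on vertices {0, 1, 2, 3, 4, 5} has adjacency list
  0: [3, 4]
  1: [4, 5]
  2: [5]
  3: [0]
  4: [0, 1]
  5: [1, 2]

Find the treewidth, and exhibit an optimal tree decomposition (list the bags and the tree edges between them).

The largest bag has 2 vertices, giving width 1; this decomposition certifies tw(G) ≤ 1. Any graph with an edge has treewidth ≥ 1, and G has the edge 2–5. Combining the bounds, tw(G) = 1.

Treewidth 1.
One optimal decomposition is:
Bags: B1 = {2, 5}  B2 = {1, 5}  B3 = {1, 4}  B4 = {0, 4}  B5 = {0, 3}
Tree: B1–B2, B2–B3, B3–B4, B4–B5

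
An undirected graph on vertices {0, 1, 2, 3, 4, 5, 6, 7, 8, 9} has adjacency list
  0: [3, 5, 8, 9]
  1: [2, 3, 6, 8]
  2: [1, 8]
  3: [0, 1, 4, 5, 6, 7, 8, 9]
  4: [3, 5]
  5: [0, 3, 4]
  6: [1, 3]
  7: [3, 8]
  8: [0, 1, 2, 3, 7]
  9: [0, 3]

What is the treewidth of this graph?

2

A width-2 tree decomposition is:
Bags: B1 = {0, 3, 8}  B2 = {0, 3, 5}  B3 = {0, 3, 9}  B4 = {1, 3, 8}  B5 = {1, 3, 6}  B6 = {1, 2, 8}  B7 = {3, 4, 5}  B8 = {3, 7, 8}
Tree: B1–B2, B2–B3, B1–B4, B4–B5, B4–B6, B2–B7, B1–B8
The largest bag has 3 vertices, giving width 2; this decomposition certifies tw(G) ≤ 2. For the lower bound, the 3 vertices {1, 2, 8} are pairwise adjacent, and any tree decomposition puts a clique entirely inside one bag — forcing width ≥ 2. Therefore the treewidth is 2.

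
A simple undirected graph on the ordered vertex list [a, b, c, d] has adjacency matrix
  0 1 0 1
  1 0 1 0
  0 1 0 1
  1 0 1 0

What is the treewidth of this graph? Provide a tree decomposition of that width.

Treewidth 2.
One optimal decomposition is:
Bags: B1 = {a, c, d}  B2 = {a, b, c}
Tree: B1–B2

Every bag has size at most 3, so the width is 3 − 1 = 2 and tw(G) ≤ 2. The edges c–d–a–b–c form a cycle, so G is not a tree and its treewidth is at least 2. Combining the bounds, tw(G) = 2.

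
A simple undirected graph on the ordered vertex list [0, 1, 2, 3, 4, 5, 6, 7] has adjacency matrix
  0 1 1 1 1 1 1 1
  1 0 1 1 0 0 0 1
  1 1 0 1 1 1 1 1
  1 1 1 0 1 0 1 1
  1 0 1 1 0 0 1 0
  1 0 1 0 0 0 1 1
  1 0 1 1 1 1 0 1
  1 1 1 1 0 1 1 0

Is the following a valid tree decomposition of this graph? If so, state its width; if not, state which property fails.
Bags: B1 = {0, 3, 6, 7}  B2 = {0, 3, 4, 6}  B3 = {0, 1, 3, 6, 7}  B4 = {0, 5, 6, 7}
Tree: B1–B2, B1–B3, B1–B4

A tree decomposition must satisfy three properties: every vertex lies in some bag; for every edge, both endpoints lie together in some bag; and for every vertex, the bags containing it form a connected subtree. Here vertex 2 appears in no bag, so the decomposition is invalid.

No — vertex 2 appears in no bag.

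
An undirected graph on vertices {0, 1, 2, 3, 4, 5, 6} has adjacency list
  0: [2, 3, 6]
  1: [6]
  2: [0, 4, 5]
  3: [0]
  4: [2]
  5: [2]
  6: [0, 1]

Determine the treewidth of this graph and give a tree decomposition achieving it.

Treewidth 1.
One optimal decomposition is:
Bags: B1 = {0, 6}  B2 = {0, 2}  B3 = {2, 4}  B4 = {2, 5}  B5 = {0, 3}  B6 = {1, 6}
Tree: B1–B2, B2–B3, B3–B4, B1–B5, B1–B6

The largest bag has 2 vertices, giving width 1; this decomposition certifies tw(G) ≤ 1. Any graph with an edge has treewidth ≥ 1, and G has the edge 0–6. Hence tw(G) = 1 exactly.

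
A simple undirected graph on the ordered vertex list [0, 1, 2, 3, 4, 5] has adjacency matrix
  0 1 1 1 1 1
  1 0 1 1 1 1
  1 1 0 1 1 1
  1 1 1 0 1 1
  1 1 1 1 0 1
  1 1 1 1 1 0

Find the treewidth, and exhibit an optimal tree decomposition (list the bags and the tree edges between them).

With just one bag of size 6, the width is 6 − 1 = 5, so tw(G) ≤ 5. For the lower bound, the 6 vertices {0, 1, 2, 3, 4, 5} are pairwise adjacent, and any tree decomposition puts a clique entirely inside one bag — forcing width ≥ 5. The upper and lower bounds meet at 5, so that is the treewidth.

Treewidth 5.
One such decomposition:
Bags: B1 = {0, 1, 2, 3, 4, 5}
Tree: (single bag)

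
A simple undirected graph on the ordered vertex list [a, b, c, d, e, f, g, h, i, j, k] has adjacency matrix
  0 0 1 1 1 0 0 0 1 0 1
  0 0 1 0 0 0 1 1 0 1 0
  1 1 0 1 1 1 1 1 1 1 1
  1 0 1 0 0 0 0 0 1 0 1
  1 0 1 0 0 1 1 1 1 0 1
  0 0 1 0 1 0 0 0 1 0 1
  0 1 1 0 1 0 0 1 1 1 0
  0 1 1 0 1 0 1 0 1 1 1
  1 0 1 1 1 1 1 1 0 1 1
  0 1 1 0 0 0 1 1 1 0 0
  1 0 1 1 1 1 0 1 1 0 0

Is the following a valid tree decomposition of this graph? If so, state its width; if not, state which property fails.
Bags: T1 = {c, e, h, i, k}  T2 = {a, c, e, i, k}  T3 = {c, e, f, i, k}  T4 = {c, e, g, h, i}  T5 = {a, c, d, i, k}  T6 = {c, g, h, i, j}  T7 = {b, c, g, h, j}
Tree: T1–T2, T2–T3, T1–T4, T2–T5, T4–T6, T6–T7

Yes; width 4.

Every vertex of G appears in some bag (union = {a, b, c, d, e, f, g, h, i, j, k}); every edge is covered by a bag; and for each vertex v the set of bags containing v is connected in the bag tree. The decomposition is therefore valid. The largest bag has 5 vertices, so the width is 4.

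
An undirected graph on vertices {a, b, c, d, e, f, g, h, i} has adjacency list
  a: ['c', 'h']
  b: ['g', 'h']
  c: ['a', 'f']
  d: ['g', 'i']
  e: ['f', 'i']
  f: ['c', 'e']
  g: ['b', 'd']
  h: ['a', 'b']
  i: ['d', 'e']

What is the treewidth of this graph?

A width-2 tree decomposition is:
Bags: B1 = {d, e, i}  B2 = {d, e, f}  B3 = {c, d, f}  B4 = {a, c, d}  B5 = {a, d, h}  B6 = {b, d, h}  B7 = {b, d, g}
Tree: B1–B2, B2–B3, B3–B4, B4–B5, B5–B6, B6–B7
Every bag has size at most 3, so the width is 3 − 1 = 2 and tw(G) ≤ 2. For the lower bound, G contains the cycle d–i–e–f–c–a–h–b–g–d, so G is not a forest; only forests have treewidth ≤ 1, hence tw(G) ≥ 2. Therefore the treewidth is 2.

2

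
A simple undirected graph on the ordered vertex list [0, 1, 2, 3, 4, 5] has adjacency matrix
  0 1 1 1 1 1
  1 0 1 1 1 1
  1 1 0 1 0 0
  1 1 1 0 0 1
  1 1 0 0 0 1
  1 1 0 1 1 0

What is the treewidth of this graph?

A width-3 tree decomposition is:
Bags: B1 = {0, 1, 2, 3}  B2 = {0, 1, 3, 5}  B3 = {0, 1, 4, 5}
Tree: B1–B2, B2–B3
The largest bag has 4 vertices, giving width 3; this decomposition certifies tw(G) ≤ 3. On the other hand G contains the 4-clique {0, 1, 2, 3}. A clique must lie in a single bag of any decomposition, so no decomposition can have width below 3. Combining the bounds, tw(G) = 3.

3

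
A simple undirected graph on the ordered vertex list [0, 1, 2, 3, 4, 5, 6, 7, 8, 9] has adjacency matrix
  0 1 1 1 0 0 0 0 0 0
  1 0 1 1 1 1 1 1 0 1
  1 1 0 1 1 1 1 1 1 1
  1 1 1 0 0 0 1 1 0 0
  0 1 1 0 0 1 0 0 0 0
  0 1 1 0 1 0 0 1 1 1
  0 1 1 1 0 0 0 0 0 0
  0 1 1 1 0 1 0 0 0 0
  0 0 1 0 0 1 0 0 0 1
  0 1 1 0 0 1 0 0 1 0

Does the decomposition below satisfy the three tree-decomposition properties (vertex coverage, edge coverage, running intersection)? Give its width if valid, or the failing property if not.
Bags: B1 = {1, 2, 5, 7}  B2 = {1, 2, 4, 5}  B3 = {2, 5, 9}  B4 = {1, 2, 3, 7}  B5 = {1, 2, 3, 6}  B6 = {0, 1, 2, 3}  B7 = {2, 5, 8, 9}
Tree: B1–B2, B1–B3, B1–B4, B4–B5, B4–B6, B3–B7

No — edge (1,9) lies in no bag.

A tree decomposition must satisfy three properties: every vertex lies in some bag; for every edge, both endpoints lie together in some bag; and for every vertex, the bags containing it form a connected subtree. Here edge (1,9) lies in no bag, so the decomposition is invalid.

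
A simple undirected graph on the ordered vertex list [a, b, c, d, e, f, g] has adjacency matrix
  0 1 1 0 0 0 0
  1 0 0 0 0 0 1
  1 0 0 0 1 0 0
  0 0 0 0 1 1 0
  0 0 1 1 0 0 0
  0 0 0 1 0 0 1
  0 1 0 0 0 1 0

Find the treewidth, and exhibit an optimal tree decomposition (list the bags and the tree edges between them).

Treewidth 2.
One optimal decomposition is:
Bags: B1 = {a, c, e}  B2 = {a, d, e}  B3 = {a, d, f}  B4 = {a, f, g}  B5 = {a, b, g}
Tree: B1–B2, B2–B3, B3–B4, B4–B5

Every bag has size at most 3, so the width is 3 − 1 = 2 and tw(G) ≤ 2. For the lower bound, G contains the cycle a–c–e–d–f–g–b–a, so G is not a forest; only forests have treewidth ≤ 1, hence tw(G) ≥ 2. The upper and lower bounds meet at 2, so that is the treewidth.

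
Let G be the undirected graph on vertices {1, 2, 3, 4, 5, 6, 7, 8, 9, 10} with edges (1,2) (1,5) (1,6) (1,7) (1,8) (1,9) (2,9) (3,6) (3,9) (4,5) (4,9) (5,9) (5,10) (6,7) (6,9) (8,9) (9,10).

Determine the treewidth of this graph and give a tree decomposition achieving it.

Treewidth 2.
One optimal decomposition is:
Bags: B1 = {1, 5, 9}  B2 = {1, 8, 9}  B3 = {4, 5, 9}  B4 = {1, 6, 9}  B5 = {1, 2, 9}  B6 = {5, 9, 10}  B7 = {3, 6, 9}  B8 = {1, 6, 7}
Tree: B1–B2, B1–B3, B2–B4, B2–B5, B3–B6, B4–B7, B4–B8

Each bag holds 3 vertices, so the decomposition has width 2, which upper-bounds the treewidth. For the lower bound, the 3 vertices {1, 8, 9} are pairwise adjacent, and any tree decomposition puts a clique entirely inside one bag — forcing width ≥ 2. Therefore the treewidth is 2.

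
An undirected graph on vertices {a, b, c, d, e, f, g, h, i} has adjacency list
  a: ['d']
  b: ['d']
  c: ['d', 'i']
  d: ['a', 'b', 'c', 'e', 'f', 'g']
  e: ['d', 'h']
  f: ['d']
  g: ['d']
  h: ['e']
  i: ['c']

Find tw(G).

A width-1 tree decomposition is:
Bags: B1 = {d, f}  B2 = {d, e}  B3 = {c, d}  B4 = {c, i}  B5 = {b, d}  B6 = {d, g}  B7 = {a, d}  B8 = {e, h}
Tree: B1–B2, B1–B3, B3–B4, B2–B5, B5–B6, B5–B7, B2–B8
The largest bag has 2 vertices, giving width 1; this decomposition certifies tw(G) ≤ 1. Any graph with an edge has treewidth ≥ 1, and G has the edge d–f. Hence tw(G) = 1 exactly.

1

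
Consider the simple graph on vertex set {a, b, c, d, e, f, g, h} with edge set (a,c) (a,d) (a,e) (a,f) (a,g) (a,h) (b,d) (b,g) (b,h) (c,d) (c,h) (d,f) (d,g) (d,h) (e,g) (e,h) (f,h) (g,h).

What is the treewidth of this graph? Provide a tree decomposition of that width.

Treewidth 3.
Bags: B1 = {a, d, f, h}  B2 = {a, d, g, h}  B3 = {b, d, g, h}  B4 = {a, c, d, h}  B5 = {a, e, g, h}
Tree: B1–B2, B2–B3, B2–B4, B2–B5

The largest bag has 4 vertices, giving width 3; this decomposition certifies tw(G) ≤ 3. For the lower bound, the 4 vertices {a, d, g, h} are pairwise adjacent, and any tree decomposition puts a clique entirely inside one bag — forcing width ≥ 3. Combining the bounds, tw(G) = 3.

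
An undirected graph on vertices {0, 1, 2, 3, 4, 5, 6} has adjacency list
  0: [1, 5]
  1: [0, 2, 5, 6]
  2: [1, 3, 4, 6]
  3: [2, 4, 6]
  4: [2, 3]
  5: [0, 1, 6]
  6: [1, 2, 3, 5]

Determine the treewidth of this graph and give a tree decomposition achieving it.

Treewidth 2.
One optimal decomposition is:
Bags: B1 = {1, 5, 6}  B2 = {0, 1, 5}  B3 = {1, 2, 6}  B4 = {2, 3, 6}  B5 = {2, 3, 4}
Tree: B1–B2, B1–B3, B3–B4, B4–B5

Each bag holds 3 vertices, so the decomposition has width 2, which upper-bounds the treewidth. On the other hand G contains the 3-clique {1, 2, 6}. A clique must lie in a single bag of any decomposition, so no decomposition can have width below 2. The upper and lower bounds meet at 2, so that is the treewidth.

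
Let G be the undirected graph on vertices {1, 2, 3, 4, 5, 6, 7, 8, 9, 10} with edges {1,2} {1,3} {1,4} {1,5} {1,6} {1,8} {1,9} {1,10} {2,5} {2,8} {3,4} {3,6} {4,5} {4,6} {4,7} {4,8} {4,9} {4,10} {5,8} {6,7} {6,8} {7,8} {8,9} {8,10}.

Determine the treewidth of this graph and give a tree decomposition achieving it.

Treewidth 3.
Bags: B1 = {1, 4, 8, 10}  B2 = {1, 4, 6, 8}  B3 = {1, 3, 4, 6}  B4 = {4, 6, 7, 8}  B5 = {1, 4, 8, 9}  B6 = {1, 4, 5, 8}  B7 = {1, 2, 5, 8}
Tree: B1–B2, B2–B3, B2–B4, B2–B5, B2–B6, B6–B7

Every bag has size at most 4, so the width is 4 − 1 = 3 and tw(G) ≤ 3. For the lower bound, the 4 vertices {1, 2, 5, 8} are pairwise adjacent, and any tree decomposition puts a clique entirely inside one bag — forcing width ≥ 3. Hence tw(G) = 3 exactly.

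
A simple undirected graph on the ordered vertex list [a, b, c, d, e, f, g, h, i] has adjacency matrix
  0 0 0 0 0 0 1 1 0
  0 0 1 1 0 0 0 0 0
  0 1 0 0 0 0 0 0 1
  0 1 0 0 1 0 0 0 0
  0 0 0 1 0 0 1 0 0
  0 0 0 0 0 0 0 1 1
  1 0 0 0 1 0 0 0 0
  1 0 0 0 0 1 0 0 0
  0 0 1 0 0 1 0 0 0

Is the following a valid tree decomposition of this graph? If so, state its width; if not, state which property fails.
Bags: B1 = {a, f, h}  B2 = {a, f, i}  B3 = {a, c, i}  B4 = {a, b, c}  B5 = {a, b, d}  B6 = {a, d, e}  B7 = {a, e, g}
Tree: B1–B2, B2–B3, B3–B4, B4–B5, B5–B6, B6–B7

Yes; width 2.

Vertex coverage: the bags together contain {a, b, c, d, e, f, g, h, i}, the full vertex set. Edge coverage: each edge of G has both endpoints in at least one bag. Running intersection: for every vertex, the bags containing it form a connected subtree. All three properties hold, so this is a valid tree decomposition of width max|bag| − 1 = 2, and hence tw(G) ≤ 2.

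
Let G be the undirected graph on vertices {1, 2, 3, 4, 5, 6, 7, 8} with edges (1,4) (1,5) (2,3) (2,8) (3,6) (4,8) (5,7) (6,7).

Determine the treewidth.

2

A width-2 tree decomposition is:
Bags: B1 = {2, 3, 8}  B2 = {3, 6, 8}  B3 = {6, 7, 8}  B4 = {5, 7, 8}  B5 = {1, 5, 8}  B6 = {1, 4, 8}
Tree: B1–B2, B2–B3, B3–B4, B4–B5, B5–B6
The largest bag has 3 vertices, giving width 2; this decomposition certifies tw(G) ≤ 2. Since 8–2–3–6–7–5–1–4–8 is a cycle in G, G is not acyclic. Forests are exactly the graphs of treewidth ≤ 1, so tw(G) ≥ 2. The upper and lower bounds meet at 2, so that is the treewidth.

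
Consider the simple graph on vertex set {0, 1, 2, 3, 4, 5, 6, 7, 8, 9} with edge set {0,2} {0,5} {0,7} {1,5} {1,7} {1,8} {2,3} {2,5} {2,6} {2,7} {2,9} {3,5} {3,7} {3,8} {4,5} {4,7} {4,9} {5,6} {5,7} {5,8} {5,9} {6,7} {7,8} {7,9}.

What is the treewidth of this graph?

3

A width-3 tree decomposition is:
Bags: B1 = {2, 3, 5, 7}  B2 = {3, 5, 7, 8}  B3 = {2, 5, 7, 9}  B4 = {2, 5, 6, 7}  B5 = {0, 2, 5, 7}  B6 = {1, 5, 7, 8}  B7 = {4, 5, 7, 9}
Tree: B1–B2, B1–B3, B1–B4, B4–B5, B2–B6, B3–B7
Each bag holds 4 vertices, so the decomposition has width 3, which upper-bounds the treewidth. On the other hand G contains the 4-clique {1, 5, 7, 8}. A clique must lie in a single bag of any decomposition, so no decomposition can have width below 3. Hence tw(G) = 3 exactly.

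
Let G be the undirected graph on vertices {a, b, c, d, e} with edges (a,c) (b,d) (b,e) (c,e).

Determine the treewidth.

1

A width-1 tree decomposition is:
Bags: B1 = {b, d}  B2 = {b, e}  B3 = {c, e}  B4 = {a, c}
Tree: B1–B2, B2–B3, B3–B4
The largest bag has 2 vertices, giving width 1; this decomposition certifies tw(G) ≤ 1. G has an edge, so its treewidth is at least 1. Hence tw(G) = 1 exactly.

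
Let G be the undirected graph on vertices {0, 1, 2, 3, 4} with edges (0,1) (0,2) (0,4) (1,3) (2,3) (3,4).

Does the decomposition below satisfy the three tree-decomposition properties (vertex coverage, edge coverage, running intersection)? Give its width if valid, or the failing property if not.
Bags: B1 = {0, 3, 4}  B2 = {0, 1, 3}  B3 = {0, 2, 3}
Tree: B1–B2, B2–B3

Vertex coverage: the bags together contain {0, 1, 2, 3, 4}, the full vertex set. Edge coverage: each edge of G has both endpoints in at least one bag. Running intersection: for every vertex, the bags containing it form a connected subtree. All three properties hold, so this is a valid tree decomposition of width max|bag| − 1 = 2, and hence tw(G) ≤ 2.

Yes; width 2.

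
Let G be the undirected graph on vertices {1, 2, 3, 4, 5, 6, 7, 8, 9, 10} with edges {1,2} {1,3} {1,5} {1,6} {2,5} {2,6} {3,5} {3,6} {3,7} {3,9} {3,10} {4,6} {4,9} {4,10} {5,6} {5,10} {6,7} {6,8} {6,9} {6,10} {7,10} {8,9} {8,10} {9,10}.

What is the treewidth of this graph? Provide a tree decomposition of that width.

The largest bag has 4 vertices, giving width 3; this decomposition certifies tw(G) ≤ 3. For the lower bound, the 4 vertices {1, 2, 5, 6} are pairwise adjacent, and any tree decomposition puts a clique entirely inside one bag — forcing width ≥ 3. The upper and lower bounds meet at 3, so that is the treewidth.

Treewidth 3.
One such decomposition:
Bags: B1 = {6, 8, 9, 10}  B2 = {3, 6, 9, 10}  B3 = {4, 6, 9, 10}  B4 = {3, 5, 6, 10}  B5 = {1, 3, 5, 6}  B6 = {1, 2, 5, 6}  B7 = {3, 6, 7, 10}
Tree: B1–B2, B2–B3, B2–B4, B4–B5, B5–B6, B2–B7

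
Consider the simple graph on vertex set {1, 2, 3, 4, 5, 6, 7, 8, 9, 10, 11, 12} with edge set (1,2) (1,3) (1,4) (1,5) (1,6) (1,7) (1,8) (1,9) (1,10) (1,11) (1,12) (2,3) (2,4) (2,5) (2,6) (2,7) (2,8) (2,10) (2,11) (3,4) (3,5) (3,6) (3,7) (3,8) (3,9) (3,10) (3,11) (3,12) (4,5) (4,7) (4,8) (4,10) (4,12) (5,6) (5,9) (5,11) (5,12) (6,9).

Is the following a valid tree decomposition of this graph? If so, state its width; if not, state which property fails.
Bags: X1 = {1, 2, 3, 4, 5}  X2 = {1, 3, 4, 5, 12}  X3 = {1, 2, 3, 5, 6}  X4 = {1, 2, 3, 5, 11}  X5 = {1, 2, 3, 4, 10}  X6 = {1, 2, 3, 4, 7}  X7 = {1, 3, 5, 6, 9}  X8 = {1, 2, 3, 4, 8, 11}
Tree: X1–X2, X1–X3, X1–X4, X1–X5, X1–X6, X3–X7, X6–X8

A tree decomposition must satisfy three properties: every vertex lies in some bag; for every edge, both endpoints lie together in some bag; and for every vertex, the bags containing it form a connected subtree. Here bags containing vertex 11 are not connected in the tree, so the decomposition is invalid.

No — bags containing vertex 11 are not connected in the tree.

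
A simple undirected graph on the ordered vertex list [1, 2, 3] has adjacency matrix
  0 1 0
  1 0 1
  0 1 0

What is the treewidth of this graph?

1

A width-1 tree decomposition is:
Bags: B1 = {2, 3}  B2 = {1, 2}
Tree: B1–B2
Every bag has size at most 2, so the width is 2 − 1 = 1 and tw(G) ≤ 1. Any graph with an edge has treewidth ≥ 1, and G has the edge 3–2. The upper and lower bounds meet at 1, so that is the treewidth.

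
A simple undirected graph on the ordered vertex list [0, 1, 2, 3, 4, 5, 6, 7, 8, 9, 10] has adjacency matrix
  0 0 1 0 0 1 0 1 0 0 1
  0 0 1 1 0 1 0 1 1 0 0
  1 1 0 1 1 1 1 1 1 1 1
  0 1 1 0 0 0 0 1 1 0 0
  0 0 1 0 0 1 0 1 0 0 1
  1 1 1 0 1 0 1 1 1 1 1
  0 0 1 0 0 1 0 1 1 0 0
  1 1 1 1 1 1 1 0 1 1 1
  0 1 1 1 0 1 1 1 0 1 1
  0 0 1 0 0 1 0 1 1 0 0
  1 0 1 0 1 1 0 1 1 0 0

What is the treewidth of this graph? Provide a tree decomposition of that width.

Each bag holds 5 vertices, so the decomposition has width 4, which upper-bounds the treewidth. Conversely, {1, 2, 3, 7, 8} is a clique of size 5, and the vertices of any clique must share a bag in every tree decomposition; so some bag has ≥ 5 vertices and tw(G) ≥ 4. The upper and lower bounds meet at 4, so that is the treewidth.

Treewidth 4.
One optimal decomposition is:
Bags: B1 = {2, 5, 6, 7, 8}  B2 = {2, 5, 7, 8, 10}  B3 = {2, 4, 5, 7, 10}  B4 = {2, 5, 7, 8, 9}  B5 = {0, 2, 5, 7, 10}  B6 = {1, 2, 5, 7, 8}  B7 = {1, 2, 3, 7, 8}
Tree: B1–B2, B2–B3, B1–B4, B3–B5, B4–B6, B6–B7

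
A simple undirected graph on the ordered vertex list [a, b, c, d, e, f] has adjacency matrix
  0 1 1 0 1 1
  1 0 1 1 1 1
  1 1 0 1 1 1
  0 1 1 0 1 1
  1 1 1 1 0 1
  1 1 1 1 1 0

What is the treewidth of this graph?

A width-4 tree decomposition is:
Bags: B1 = {a, b, c, e, f}  B2 = {b, c, d, e, f}
Tree: B1–B2
Each bag holds 5 vertices, so the decomposition has width 4, which upper-bounds the treewidth. On the other hand G contains the 5-clique {b, c, d, e, f}. A clique must lie in a single bag of any decomposition, so no decomposition can have width below 4. Combining the bounds, tw(G) = 4.

4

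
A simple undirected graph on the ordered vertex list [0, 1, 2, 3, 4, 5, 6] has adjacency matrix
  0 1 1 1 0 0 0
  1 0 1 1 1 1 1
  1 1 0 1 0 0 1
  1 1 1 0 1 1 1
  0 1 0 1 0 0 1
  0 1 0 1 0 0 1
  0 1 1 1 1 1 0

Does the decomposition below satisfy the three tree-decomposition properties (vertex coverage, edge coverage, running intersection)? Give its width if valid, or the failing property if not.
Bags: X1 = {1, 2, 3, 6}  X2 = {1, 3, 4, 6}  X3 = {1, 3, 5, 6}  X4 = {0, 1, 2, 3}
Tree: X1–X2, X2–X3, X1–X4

Yes; width 3.

Every vertex of G appears in some bag (union = {0, 1, 2, 3, 4, 5, 6}); every edge is covered by a bag; and for each vertex v the set of bags containing v is connected in the bag tree. The decomposition is therefore valid. The largest bag has 4 vertices, so the width is 3.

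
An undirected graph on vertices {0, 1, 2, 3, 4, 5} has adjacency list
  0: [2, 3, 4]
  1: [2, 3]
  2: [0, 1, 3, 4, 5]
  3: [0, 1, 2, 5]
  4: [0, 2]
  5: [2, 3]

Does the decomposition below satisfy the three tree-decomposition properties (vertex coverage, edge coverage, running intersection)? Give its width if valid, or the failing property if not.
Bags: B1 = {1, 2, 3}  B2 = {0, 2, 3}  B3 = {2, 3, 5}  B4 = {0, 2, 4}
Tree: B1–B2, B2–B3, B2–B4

Vertex coverage: the bags together contain {0, 1, 2, 3, 4, 5}, the full vertex set. Edge coverage: each edge of G has both endpoints in at least one bag. Running intersection: for every vertex, the bags containing it form a connected subtree. All three properties hold, so this is a valid tree decomposition of width max|bag| − 1 = 2, and hence tw(G) ≤ 2.

Yes; width 2.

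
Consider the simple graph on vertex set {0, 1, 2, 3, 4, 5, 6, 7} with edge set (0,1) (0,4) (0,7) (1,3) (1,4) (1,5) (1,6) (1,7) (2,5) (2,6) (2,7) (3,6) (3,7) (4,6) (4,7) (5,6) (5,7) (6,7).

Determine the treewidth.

A width-3 tree decomposition is:
Bags: B1 = {1, 5, 6, 7}  B2 = {1, 4, 6, 7}  B3 = {0, 1, 4, 7}  B4 = {1, 3, 6, 7}  B5 = {2, 5, 6, 7}
Tree: B1–B2, B2–B3, B1–B4, B1–B5
The largest bag has 4 vertices, giving width 3; this decomposition certifies tw(G) ≤ 3. For the lower bound, the 4 vertices {0, 1, 4, 7} are pairwise adjacent, and any tree decomposition puts a clique entirely inside one bag — forcing width ≥ 3. Hence tw(G) = 3 exactly.

3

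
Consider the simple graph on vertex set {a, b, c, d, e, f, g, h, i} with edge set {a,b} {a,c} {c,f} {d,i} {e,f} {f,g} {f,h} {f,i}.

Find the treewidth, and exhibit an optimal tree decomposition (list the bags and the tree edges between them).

The largest bag has 2 vertices, giving width 1; this decomposition certifies tw(G) ≤ 1. Since G has at least one edge (e.g. f–g), it is not an edgeless graph, so tw(G) ≥ 1. The upper and lower bounds meet at 1, so that is the treewidth.

Treewidth 1.
One such decomposition:
Bags: B1 = {f, g}  B2 = {e, f}  B3 = {c, f}  B4 = {a, c}  B5 = {f, h}  B6 = {f, i}  B7 = {d, i}  B8 = {a, b}
Tree: B1–B2, B1–B3, B3–B4, B1–B5, B2–B6, B6–B7, B4–B8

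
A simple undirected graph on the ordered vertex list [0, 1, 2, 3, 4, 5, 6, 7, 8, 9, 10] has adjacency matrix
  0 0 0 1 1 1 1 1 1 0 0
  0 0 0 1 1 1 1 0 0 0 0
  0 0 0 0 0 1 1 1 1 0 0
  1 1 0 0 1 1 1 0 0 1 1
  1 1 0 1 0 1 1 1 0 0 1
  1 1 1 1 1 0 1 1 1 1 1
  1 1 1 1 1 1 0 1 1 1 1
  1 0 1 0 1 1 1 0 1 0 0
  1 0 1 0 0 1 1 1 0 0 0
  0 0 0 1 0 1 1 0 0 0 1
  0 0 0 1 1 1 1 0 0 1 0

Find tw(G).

A width-4 tree decomposition is:
Bags: B1 = {0, 4, 5, 6, 7}  B2 = {0, 3, 4, 5, 6}  B3 = {3, 4, 5, 6, 10}  B4 = {3, 5, 6, 9, 10}  B5 = {0, 5, 6, 7, 8}  B6 = {2, 5, 6, 7, 8}  B7 = {1, 3, 4, 5, 6}
Tree: B1–B2, B2–B3, B3–B4, B1–B5, B5–B6, B2–B7
Each bag holds 5 vertices, so the decomposition has width 4, which upper-bounds the treewidth. Conversely, {0, 5, 6, 7, 8} is a clique of size 5, and the vertices of any clique must share a bag in every tree decomposition; so some bag has ≥ 5 vertices and tw(G) ≥ 4. Therefore the treewidth is 4.

4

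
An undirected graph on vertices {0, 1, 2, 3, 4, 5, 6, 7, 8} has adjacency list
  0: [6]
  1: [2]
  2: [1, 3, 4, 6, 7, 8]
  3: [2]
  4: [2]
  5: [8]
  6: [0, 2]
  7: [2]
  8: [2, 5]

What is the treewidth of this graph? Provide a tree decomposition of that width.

Each bag holds 2 vertices, so the decomposition has width 1, which upper-bounds the treewidth. Since G has at least one edge (e.g. 2–6), it is not an edgeless graph, so tw(G) ≥ 1. Combining the bounds, tw(G) = 1.

Treewidth 1.
One such decomposition:
Bags: B1 = {2, 6}  B2 = {0, 6}  B3 = {2, 4}  B4 = {1, 2}  B5 = {2, 7}  B6 = {2, 8}  B7 = {5, 8}  B8 = {2, 3}
Tree: B1–B2, B1–B3, B3–B4, B1–B5, B1–B6, B6–B7, B4–B8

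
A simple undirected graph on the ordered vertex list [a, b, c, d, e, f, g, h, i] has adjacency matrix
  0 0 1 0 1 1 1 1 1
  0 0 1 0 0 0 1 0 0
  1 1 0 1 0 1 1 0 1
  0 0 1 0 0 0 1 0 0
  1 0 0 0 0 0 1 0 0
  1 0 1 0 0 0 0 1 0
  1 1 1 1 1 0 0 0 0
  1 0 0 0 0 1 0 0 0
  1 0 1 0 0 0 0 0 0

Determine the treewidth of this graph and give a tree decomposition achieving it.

Treewidth 2.
One optimal decomposition is:
Bags: B1 = {a, c, g}  B2 = {a, e, g}  B3 = {b, c, g}  B4 = {a, c, f}  B5 = {a, f, h}  B6 = {c, d, g}  B7 = {a, c, i}
Tree: B1–B2, B1–B3, B1–B4, B4–B5, B3–B6, B1–B7

Every bag has size at most 3, so the width is 3 − 1 = 2 and tw(G) ≤ 2. On the other hand G contains the 3-clique {a, e, g}. A clique must lie in a single bag of any decomposition, so no decomposition can have width below 2. Combining the bounds, tw(G) = 2.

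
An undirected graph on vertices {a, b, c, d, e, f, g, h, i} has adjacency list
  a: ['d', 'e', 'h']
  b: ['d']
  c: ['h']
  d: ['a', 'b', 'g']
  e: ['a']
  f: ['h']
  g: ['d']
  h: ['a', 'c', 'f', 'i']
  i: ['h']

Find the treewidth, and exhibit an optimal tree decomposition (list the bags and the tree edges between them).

Each bag holds 2 vertices, so the decomposition has width 1, which upper-bounds the treewidth. Since G has at least one edge (e.g. e–a), it is not an edgeless graph, so tw(G) ≥ 1. The upper and lower bounds meet at 1, so that is the treewidth.

Treewidth 1.
One optimal decomposition is:
Bags: B1 = {a, e}  B2 = {a, h}  B3 = {c, h}  B4 = {a, d}  B5 = {f, h}  B6 = {d, g}  B7 = {b, d}  B8 = {h, i}
Tree: B1–B2, B2–B3, B1–B4, B2–B5, B4–B6, B6–B7, B3–B8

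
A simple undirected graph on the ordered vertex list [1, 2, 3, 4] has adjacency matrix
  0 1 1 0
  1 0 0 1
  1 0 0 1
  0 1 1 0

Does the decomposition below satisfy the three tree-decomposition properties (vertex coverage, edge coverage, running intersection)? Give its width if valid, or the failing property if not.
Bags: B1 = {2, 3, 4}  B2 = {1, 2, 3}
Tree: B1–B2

Vertex coverage: the bags together contain {1, 2, 3, 4}, the full vertex set. Edge coverage: each edge of G has both endpoints in at least one bag. Running intersection: for every vertex, the bags containing it form a connected subtree. All three properties hold, so this is a valid tree decomposition of width max|bag| − 1 = 2, and hence tw(G) ≤ 2.

Yes; width 2.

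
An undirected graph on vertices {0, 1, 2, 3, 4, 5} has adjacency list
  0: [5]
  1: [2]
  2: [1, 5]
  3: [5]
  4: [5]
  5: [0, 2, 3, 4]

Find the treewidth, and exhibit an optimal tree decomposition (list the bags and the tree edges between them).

Treewidth 1.
One such decomposition:
Bags: B1 = {3, 5}  B2 = {0, 5}  B3 = {4, 5}  B4 = {2, 5}  B5 = {1, 2}
Tree: B1–B2, B2–B3, B1–B4, B4–B5

The largest bag has 2 vertices, giving width 1; this decomposition certifies tw(G) ≤ 1. Since G has at least one edge (e.g. 5–3), it is not an edgeless graph, so tw(G) ≥ 1. Hence tw(G) = 1 exactly.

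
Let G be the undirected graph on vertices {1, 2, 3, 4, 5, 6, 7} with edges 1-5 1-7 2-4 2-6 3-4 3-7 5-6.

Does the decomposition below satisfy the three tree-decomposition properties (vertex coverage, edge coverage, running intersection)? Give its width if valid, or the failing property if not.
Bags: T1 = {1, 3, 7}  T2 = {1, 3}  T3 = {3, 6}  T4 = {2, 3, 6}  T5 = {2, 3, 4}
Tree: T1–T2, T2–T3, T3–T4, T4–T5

No — vertex 5 appears in no bag.

A tree decomposition must satisfy three properties: every vertex lies in some bag; for every edge, both endpoints lie together in some bag; and for every vertex, the bags containing it form a connected subtree. Here vertex 5 appears in no bag, so the decomposition is invalid.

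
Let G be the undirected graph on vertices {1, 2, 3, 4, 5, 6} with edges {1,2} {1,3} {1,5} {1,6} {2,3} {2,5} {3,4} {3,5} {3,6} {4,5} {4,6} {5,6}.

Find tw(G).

A width-3 tree decomposition is:
Bags: B1 = {3, 4, 5, 6}  B2 = {1, 3, 5, 6}  B3 = {1, 2, 3, 5}
Tree: B1–B2, B2–B3
Each bag holds 4 vertices, so the decomposition has width 3, which upper-bounds the treewidth. For the lower bound, the 4 vertices {1, 2, 3, 5} are pairwise adjacent, and any tree decomposition puts a clique entirely inside one bag — forcing width ≥ 3. Therefore the treewidth is 3.

3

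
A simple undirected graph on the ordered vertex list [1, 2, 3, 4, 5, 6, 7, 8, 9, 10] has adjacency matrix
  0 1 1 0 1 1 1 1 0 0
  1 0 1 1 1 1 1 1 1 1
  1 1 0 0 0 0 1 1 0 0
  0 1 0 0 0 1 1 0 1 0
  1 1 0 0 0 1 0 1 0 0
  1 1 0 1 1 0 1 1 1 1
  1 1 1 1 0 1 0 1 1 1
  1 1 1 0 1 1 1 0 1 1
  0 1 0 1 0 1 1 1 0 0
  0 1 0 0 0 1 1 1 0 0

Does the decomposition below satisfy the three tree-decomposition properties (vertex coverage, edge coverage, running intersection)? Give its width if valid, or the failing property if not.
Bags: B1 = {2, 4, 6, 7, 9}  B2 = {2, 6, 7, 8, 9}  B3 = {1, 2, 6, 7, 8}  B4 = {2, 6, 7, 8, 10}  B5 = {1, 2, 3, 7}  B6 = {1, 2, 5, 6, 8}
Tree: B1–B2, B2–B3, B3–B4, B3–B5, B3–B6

No — edge (8,3) lies in no bag.

A tree decomposition must satisfy three properties: every vertex lies in some bag; for every edge, both endpoints lie together in some bag; and for every vertex, the bags containing it form a connected subtree. Here edge (8,3) lies in no bag, so the decomposition is invalid.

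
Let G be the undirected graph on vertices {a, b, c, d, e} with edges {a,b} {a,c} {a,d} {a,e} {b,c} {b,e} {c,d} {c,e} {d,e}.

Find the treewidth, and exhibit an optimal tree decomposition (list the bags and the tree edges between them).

Each bag holds 4 vertices, so the decomposition has width 3, which upper-bounds the treewidth. On the other hand G contains the 4-clique {a, c, d, e}. A clique must lie in a single bag of any decomposition, so no decomposition can have width below 3. The upper and lower bounds meet at 3, so that is the treewidth.

Treewidth 3.
Bags: B1 = {a, b, c, e}  B2 = {a, c, d, e}
Tree: B1–B2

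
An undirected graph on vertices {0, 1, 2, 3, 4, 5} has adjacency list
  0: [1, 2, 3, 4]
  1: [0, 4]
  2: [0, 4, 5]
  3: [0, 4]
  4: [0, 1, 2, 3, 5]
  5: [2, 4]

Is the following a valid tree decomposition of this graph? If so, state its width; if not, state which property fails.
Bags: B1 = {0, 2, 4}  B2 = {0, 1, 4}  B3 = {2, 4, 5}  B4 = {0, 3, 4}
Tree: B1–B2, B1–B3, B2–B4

Yes; width 2.

Vertex coverage: the bags together contain {0, 1, 2, 3, 4, 5}, the full vertex set. Edge coverage: each edge of G has both endpoints in at least one bag. Running intersection: for every vertex, the bags containing it form a connected subtree. All three properties hold, so this is a valid tree decomposition of width max|bag| − 1 = 2, and hence tw(G) ≤ 2.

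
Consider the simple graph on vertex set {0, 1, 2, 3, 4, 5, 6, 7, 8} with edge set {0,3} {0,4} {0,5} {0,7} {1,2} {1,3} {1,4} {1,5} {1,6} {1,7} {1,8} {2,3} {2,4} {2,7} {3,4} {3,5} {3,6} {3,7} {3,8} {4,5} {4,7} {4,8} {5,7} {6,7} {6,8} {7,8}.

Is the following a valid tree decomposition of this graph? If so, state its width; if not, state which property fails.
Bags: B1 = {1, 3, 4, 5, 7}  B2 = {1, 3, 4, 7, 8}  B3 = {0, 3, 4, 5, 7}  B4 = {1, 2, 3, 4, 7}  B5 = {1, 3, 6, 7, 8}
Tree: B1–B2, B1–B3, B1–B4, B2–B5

Yes; width 4.

Checking the three conditions: (i) the bags cover all of {0, 1, 2, 3, 4, 5, 6, 7, 8}; (ii) for each edge, some bag contains both endpoints; (iii) the bags containing any fixed vertex form a subtree. All hold, so the decomposition is valid with width 5 − 1 = 4.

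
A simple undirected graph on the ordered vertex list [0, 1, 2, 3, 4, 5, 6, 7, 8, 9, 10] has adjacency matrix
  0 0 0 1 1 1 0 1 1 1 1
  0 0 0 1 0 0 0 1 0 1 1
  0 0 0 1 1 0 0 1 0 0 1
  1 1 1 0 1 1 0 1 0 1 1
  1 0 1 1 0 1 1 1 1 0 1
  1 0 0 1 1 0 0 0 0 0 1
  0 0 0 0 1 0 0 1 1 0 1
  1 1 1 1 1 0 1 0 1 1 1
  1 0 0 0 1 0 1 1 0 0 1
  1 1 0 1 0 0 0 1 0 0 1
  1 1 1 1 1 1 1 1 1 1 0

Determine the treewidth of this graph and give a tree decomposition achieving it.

Every bag has size at most 5, so the width is 5 − 1 = 4 and tw(G) ≤ 4. On the other hand G contains the 5-clique {0, 3, 4, 5, 10}. A clique must lie in a single bag of any decomposition, so no decomposition can have width below 4. Combining the bounds, tw(G) = 4.

Treewidth 4.
One such decomposition:
Bags: B1 = {0, 3, 4, 7, 10}  B2 = {2, 3, 4, 7, 10}  B3 = {0, 4, 7, 8, 10}  B4 = {4, 6, 7, 8, 10}  B5 = {0, 3, 4, 5, 10}  B6 = {0, 3, 7, 9, 10}  B7 = {1, 3, 7, 9, 10}
Tree: B1–B2, B1–B3, B3–B4, B1–B5, B1–B6, B6–B7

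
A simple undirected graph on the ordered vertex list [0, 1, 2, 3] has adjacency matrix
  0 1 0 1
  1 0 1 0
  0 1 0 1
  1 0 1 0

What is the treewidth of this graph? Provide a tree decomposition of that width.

The largest bag has 3 vertices, giving width 2; this decomposition certifies tw(G) ≤ 2. Since 3–2–1–0–3 is a cycle in G, G is not acyclic. Forests are exactly the graphs of treewidth ≤ 1, so tw(G) ≥ 2. Combining the bounds, tw(G) = 2.

Treewidth 2.
One optimal decomposition is:
Bags: B1 = {1, 2, 3}  B2 = {0, 1, 3}
Tree: B1–B2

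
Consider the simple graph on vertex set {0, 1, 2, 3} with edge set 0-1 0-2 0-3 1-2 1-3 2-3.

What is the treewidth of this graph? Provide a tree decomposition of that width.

Treewidth 3.
One such decomposition:
Bags: B1 = {0, 1, 2, 3}
Tree: (single bag)

A single bag containing all 4 vertices is trivially a valid decomposition of width 3. On the other hand G contains the 4-clique {0, 1, 2, 3}. A clique must lie in a single bag of any decomposition, so no decomposition can have width below 3. Therefore the treewidth is 3.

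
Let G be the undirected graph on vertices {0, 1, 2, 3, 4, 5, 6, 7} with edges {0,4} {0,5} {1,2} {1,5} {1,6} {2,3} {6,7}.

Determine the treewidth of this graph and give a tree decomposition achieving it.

The largest bag has 2 vertices, giving width 1; this decomposition certifies tw(G) ≤ 1. G has an edge, so its treewidth is at least 1. The upper and lower bounds meet at 1, so that is the treewidth.

Treewidth 1.
One such decomposition:
Bags: B1 = {1, 6}  B2 = {1, 2}  B3 = {2, 3}  B4 = {1, 5}  B5 = {0, 5}  B6 = {0, 4}  B7 = {6, 7}
Tree: B1–B2, B2–B3, B1–B4, B4–B5, B5–B6, B1–B7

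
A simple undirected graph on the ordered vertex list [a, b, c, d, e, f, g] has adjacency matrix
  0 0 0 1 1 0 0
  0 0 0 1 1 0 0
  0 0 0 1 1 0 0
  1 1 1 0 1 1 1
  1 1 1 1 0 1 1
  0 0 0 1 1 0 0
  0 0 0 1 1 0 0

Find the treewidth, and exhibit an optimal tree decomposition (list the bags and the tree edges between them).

Treewidth 2.
Bags: B1 = {d, e, f}  B2 = {c, d, e}  B3 = {a, d, e}  B4 = {d, e, g}  B5 = {b, d, e}
Tree: B1–B2, B2–B3, B2–B4, B3–B5

Each bag holds 3 vertices, so the decomposition has width 2, which upper-bounds the treewidth. On the other hand G contains the 3-clique {d, e, f}. A clique must lie in a single bag of any decomposition, so no decomposition can have width below 2. Combining the bounds, tw(G) = 2.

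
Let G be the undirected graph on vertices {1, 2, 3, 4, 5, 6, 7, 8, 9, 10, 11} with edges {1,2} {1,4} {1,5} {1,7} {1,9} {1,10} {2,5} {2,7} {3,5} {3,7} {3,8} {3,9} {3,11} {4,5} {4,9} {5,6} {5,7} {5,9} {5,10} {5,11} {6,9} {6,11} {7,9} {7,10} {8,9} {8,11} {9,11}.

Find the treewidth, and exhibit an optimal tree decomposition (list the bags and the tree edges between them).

Treewidth 3.
One optimal decomposition is:
Bags: B1 = {3, 5, 7, 9}  B2 = {1, 5, 7, 9}  B3 = {3, 5, 9, 11}  B4 = {1, 2, 5, 7}  B5 = {5, 6, 9, 11}  B6 = {1, 4, 5, 9}  B7 = {3, 8, 9, 11}  B8 = {1, 5, 7, 10}
Tree: B1–B2, B1–B3, B2–B4, B3–B5, B2–B6, B3–B7, B4–B8

Every bag has size at most 4, so the width is 4 − 1 = 3 and tw(G) ≤ 3. For the lower bound, the 4 vertices {3, 8, 9, 11} are pairwise adjacent, and any tree decomposition puts a clique entirely inside one bag — forcing width ≥ 3. Therefore the treewidth is 3.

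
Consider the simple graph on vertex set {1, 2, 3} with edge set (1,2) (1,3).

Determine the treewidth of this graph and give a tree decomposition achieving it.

Treewidth 1.
One optimal decomposition is:
Bags: B1 = {1, 2}  B2 = {1, 3}
Tree: B1–B2

Each bag holds 2 vertices, so the decomposition has width 1, which upper-bounds the treewidth. G has an edge, so its treewidth is at least 1. Hence tw(G) = 1 exactly.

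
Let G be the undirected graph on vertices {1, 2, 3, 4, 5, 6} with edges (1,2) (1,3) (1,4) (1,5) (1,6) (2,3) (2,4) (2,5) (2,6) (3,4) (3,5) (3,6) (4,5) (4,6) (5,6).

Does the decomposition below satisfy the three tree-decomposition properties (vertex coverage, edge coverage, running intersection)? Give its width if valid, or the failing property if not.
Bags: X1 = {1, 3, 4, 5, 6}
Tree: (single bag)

A tree decomposition must satisfy three properties: every vertex lies in some bag; for every edge, both endpoints lie together in some bag; and for every vertex, the bags containing it form a connected subtree. Here vertex 2 appears in no bag, so the decomposition is invalid.

No — vertex 2 appears in no bag.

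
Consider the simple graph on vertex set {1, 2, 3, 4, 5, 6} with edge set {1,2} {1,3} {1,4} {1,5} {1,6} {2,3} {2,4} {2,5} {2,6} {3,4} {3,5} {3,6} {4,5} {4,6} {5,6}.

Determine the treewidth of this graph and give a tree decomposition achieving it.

Treewidth 5.
One such decomposition:
Bags: B1 = {1, 2, 3, 4, 5, 6}
Tree: (single bag)

A single bag containing all 6 vertices is trivially a valid decomposition of width 5. For the lower bound, the 6 vertices {1, 2, 3, 4, 5, 6} are pairwise adjacent, and any tree decomposition puts a clique entirely inside one bag — forcing width ≥ 5. The upper and lower bounds meet at 5, so that is the treewidth.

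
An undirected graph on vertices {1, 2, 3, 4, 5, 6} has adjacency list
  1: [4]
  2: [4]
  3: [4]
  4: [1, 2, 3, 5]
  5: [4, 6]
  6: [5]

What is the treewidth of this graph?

A width-1 tree decomposition is:
Bags: B1 = {3, 4}  B2 = {4, 5}  B3 = {5, 6}  B4 = {2, 4}  B5 = {1, 4}
Tree: B1–B2, B2–B3, B1–B4, B4–B5
Every bag has size at most 2, so the width is 2 − 1 = 1 and tw(G) ≤ 1. Any graph with an edge has treewidth ≥ 1, and G has the edge 4–3. Therefore the treewidth is 1.

1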